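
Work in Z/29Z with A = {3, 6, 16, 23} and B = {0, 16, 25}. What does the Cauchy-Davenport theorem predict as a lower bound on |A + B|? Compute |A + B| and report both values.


Cauchy-Davenport: |A + B| ≥ min(p, |A| + |B| - 1) for A, B nonempty in Z/pZ.
|A| = 4, |B| = 3, p = 29.
CD lower bound = min(29, 4 + 3 - 1) = min(29, 6) = 6.
Compute A + B mod 29 directly:
a = 3: 3+0=3, 3+16=19, 3+25=28
a = 6: 6+0=6, 6+16=22, 6+25=2
a = 16: 16+0=16, 16+16=3, 16+25=12
a = 23: 23+0=23, 23+16=10, 23+25=19
A + B = {2, 3, 6, 10, 12, 16, 19, 22, 23, 28}, so |A + B| = 10.
Verify: 10 ≥ 6? Yes ✓.

CD lower bound = 6, actual |A + B| = 10.


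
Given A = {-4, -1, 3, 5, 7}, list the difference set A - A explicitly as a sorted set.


A - A = {a - a' : a, a' ∈ A}.
Compute a - a' for each ordered pair (a, a'):
a = -4: -4--4=0, -4--1=-3, -4-3=-7, -4-5=-9, -4-7=-11
a = -1: -1--4=3, -1--1=0, -1-3=-4, -1-5=-6, -1-7=-8
a = 3: 3--4=7, 3--1=4, 3-3=0, 3-5=-2, 3-7=-4
a = 5: 5--4=9, 5--1=6, 5-3=2, 5-5=0, 5-7=-2
a = 7: 7--4=11, 7--1=8, 7-3=4, 7-5=2, 7-7=0
Collecting distinct values (and noting 0 appears from a-a):
A - A = {-11, -9, -8, -7, -6, -4, -3, -2, 0, 2, 3, 4, 6, 7, 8, 9, 11}
|A - A| = 17

A - A = {-11, -9, -8, -7, -6, -4, -3, -2, 0, 2, 3, 4, 6, 7, 8, 9, 11}


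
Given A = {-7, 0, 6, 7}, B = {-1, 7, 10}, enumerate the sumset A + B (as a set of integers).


A + B = {a + b : a ∈ A, b ∈ B}.
Enumerate all |A|·|B| = 4·3 = 12 pairs (a, b) and collect distinct sums.
a = -7: -7+-1=-8, -7+7=0, -7+10=3
a = 0: 0+-1=-1, 0+7=7, 0+10=10
a = 6: 6+-1=5, 6+7=13, 6+10=16
a = 7: 7+-1=6, 7+7=14, 7+10=17
Collecting distinct sums: A + B = {-8, -1, 0, 3, 5, 6, 7, 10, 13, 14, 16, 17}
|A + B| = 12

A + B = {-8, -1, 0, 3, 5, 6, 7, 10, 13, 14, 16, 17}


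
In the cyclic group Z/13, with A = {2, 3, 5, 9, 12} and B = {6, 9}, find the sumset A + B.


Work in Z/13Z: reduce every sum a + b modulo 13.
Enumerate all 10 pairs:
a = 2: 2+6=8, 2+9=11
a = 3: 3+6=9, 3+9=12
a = 5: 5+6=11, 5+9=1
a = 9: 9+6=2, 9+9=5
a = 12: 12+6=5, 12+9=8
Distinct residues collected: {1, 2, 5, 8, 9, 11, 12}
|A + B| = 7 (out of 13 total residues).

A + B = {1, 2, 5, 8, 9, 11, 12}


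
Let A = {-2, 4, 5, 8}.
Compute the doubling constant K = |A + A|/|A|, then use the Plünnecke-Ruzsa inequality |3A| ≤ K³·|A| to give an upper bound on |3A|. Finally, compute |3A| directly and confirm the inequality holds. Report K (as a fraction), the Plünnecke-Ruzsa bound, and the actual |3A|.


|A| = 4.
Step 1: Compute A + A by enumerating all 16 pairs.
A + A = {-4, 2, 3, 6, 8, 9, 10, 12, 13, 16}, so |A + A| = 10.
Step 2: Doubling constant K = |A + A|/|A| = 10/4 = 10/4 ≈ 2.5000.
Step 3: Plünnecke-Ruzsa gives |3A| ≤ K³·|A| = (2.5000)³ · 4 ≈ 62.5000.
Step 4: Compute 3A = A + A + A directly by enumerating all triples (a,b,c) ∈ A³; |3A| = 19.
Step 5: Check 19 ≤ 62.5000? Yes ✓.

K = 10/4, Plünnecke-Ruzsa bound K³|A| ≈ 62.5000, |3A| = 19, inequality holds.


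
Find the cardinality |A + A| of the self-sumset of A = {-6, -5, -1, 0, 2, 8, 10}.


A + A = {a + a' : a, a' ∈ A}; |A| = 7.
General bounds: 2|A| - 1 ≤ |A + A| ≤ |A|(|A|+1)/2, i.e. 13 ≤ |A + A| ≤ 28.
Lower bound 2|A|-1 is attained iff A is an arithmetic progression.
Enumerate sums a + a' for a ≤ a' (symmetric, so this suffices):
a = -6: -6+-6=-12, -6+-5=-11, -6+-1=-7, -6+0=-6, -6+2=-4, -6+8=2, -6+10=4
a = -5: -5+-5=-10, -5+-1=-6, -5+0=-5, -5+2=-3, -5+8=3, -5+10=5
a = -1: -1+-1=-2, -1+0=-1, -1+2=1, -1+8=7, -1+10=9
a = 0: 0+0=0, 0+2=2, 0+8=8, 0+10=10
a = 2: 2+2=4, 2+8=10, 2+10=12
a = 8: 8+8=16, 8+10=18
a = 10: 10+10=20
Distinct sums: {-12, -11, -10, -7, -6, -5, -4, -3, -2, -1, 0, 1, 2, 3, 4, 5, 7, 8, 9, 10, 12, 16, 18, 20}
|A + A| = 24

|A + A| = 24


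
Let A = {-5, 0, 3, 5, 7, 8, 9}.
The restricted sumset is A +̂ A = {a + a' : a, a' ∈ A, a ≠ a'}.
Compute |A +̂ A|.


Restricted sumset: A +̂ A = {a + a' : a ∈ A, a' ∈ A, a ≠ a'}.
Equivalently, take A + A and drop any sum 2a that is achievable ONLY as a + a for a ∈ A (i.e. sums representable only with equal summands).
Enumerate pairs (a, a') with a < a' (symmetric, so each unordered pair gives one sum; this covers all a ≠ a'):
  -5 + 0 = -5
  -5 + 3 = -2
  -5 + 5 = 0
  -5 + 7 = 2
  -5 + 8 = 3
  -5 + 9 = 4
  0 + 3 = 3
  0 + 5 = 5
  0 + 7 = 7
  0 + 8 = 8
  0 + 9 = 9
  3 + 5 = 8
  3 + 7 = 10
  3 + 8 = 11
  3 + 9 = 12
  5 + 7 = 12
  5 + 8 = 13
  5 + 9 = 14
  7 + 8 = 15
  7 + 9 = 16
  8 + 9 = 17
Collected distinct sums: {-5, -2, 0, 2, 3, 4, 5, 7, 8, 9, 10, 11, 12, 13, 14, 15, 16, 17}
|A +̂ A| = 18
(Reference bound: |A +̂ A| ≥ 2|A| - 3 for |A| ≥ 2, with |A| = 7 giving ≥ 11.)

|A +̂ A| = 18


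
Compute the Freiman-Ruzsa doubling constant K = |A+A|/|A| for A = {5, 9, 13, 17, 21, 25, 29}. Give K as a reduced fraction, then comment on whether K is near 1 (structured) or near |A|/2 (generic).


|A| = 7.
Compute A + A by enumerating all 49 pairs.
A + A = {10, 14, 18, 22, 26, 30, 34, 38, 42, 46, 50, 54, 58}, so |A + A| = 13.
K = |A + A| / |A| = 13/7 (already in lowest terms) ≈ 1.8571.
Reference: AP of size 7 gives K = 13/7 ≈ 1.8571; a fully generic set of size 7 gives K ≈ 4.0000.

|A| = 7, |A + A| = 13, K = 13/7.


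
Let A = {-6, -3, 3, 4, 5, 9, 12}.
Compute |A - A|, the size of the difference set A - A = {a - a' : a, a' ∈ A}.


A - A = {a - a' : a, a' ∈ A}; |A| = 7.
Bounds: 2|A|-1 ≤ |A - A| ≤ |A|² - |A| + 1, i.e. 13 ≤ |A - A| ≤ 43.
Note: 0 ∈ A - A always (from a - a). The set is symmetric: if d ∈ A - A then -d ∈ A - A.
Enumerate nonzero differences d = a - a' with a > a' (then include -d):
Positive differences: {1, 2, 3, 4, 5, 6, 7, 8, 9, 10, 11, 12, 15, 18}
Full difference set: {0} ∪ (positive diffs) ∪ (negative diffs).
|A - A| = 1 + 2·14 = 29 (matches direct enumeration: 29).

|A - A| = 29


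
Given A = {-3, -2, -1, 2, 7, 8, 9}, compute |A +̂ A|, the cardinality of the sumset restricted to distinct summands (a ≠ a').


Restricted sumset: A +̂ A = {a + a' : a ∈ A, a' ∈ A, a ≠ a'}.
Equivalently, take A + A and drop any sum 2a that is achievable ONLY as a + a for a ∈ A (i.e. sums representable only with equal summands).
Enumerate pairs (a, a') with a < a' (symmetric, so each unordered pair gives one sum; this covers all a ≠ a'):
  -3 + -2 = -5
  -3 + -1 = -4
  -3 + 2 = -1
  -3 + 7 = 4
  -3 + 8 = 5
  -3 + 9 = 6
  -2 + -1 = -3
  -2 + 2 = 0
  -2 + 7 = 5
  -2 + 8 = 6
  -2 + 9 = 7
  -1 + 2 = 1
  -1 + 7 = 6
  -1 + 8 = 7
  -1 + 9 = 8
  2 + 7 = 9
  2 + 8 = 10
  2 + 9 = 11
  7 + 8 = 15
  7 + 9 = 16
  8 + 9 = 17
Collected distinct sums: {-5, -4, -3, -1, 0, 1, 4, 5, 6, 7, 8, 9, 10, 11, 15, 16, 17}
|A +̂ A| = 17
(Reference bound: |A +̂ A| ≥ 2|A| - 3 for |A| ≥ 2, with |A| = 7 giving ≥ 11.)

|A +̂ A| = 17


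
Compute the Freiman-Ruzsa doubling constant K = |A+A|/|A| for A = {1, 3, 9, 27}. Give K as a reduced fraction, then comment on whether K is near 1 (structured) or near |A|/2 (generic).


|A| = 4.
Compute A + A by enumerating all 16 pairs.
A + A = {2, 4, 6, 10, 12, 18, 28, 30, 36, 54}, so |A + A| = 10.
K = |A + A| / |A| = 10/4 = 5/2 ≈ 2.5000.
Reference: AP of size 4 gives K = 7/4 ≈ 1.7500; a fully generic set of size 4 gives K ≈ 2.5000.

|A| = 4, |A + A| = 10, K = 10/4 = 5/2.


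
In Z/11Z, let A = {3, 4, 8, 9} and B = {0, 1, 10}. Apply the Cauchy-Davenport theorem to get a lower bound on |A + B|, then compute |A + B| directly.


Cauchy-Davenport: |A + B| ≥ min(p, |A| + |B| - 1) for A, B nonempty in Z/pZ.
|A| = 4, |B| = 3, p = 11.
CD lower bound = min(11, 4 + 3 - 1) = min(11, 6) = 6.
Compute A + B mod 11 directly:
a = 3: 3+0=3, 3+1=4, 3+10=2
a = 4: 4+0=4, 4+1=5, 4+10=3
a = 8: 8+0=8, 8+1=9, 8+10=7
a = 9: 9+0=9, 9+1=10, 9+10=8
A + B = {2, 3, 4, 5, 7, 8, 9, 10}, so |A + B| = 8.
Verify: 8 ≥ 6? Yes ✓.

CD lower bound = 6, actual |A + B| = 8.


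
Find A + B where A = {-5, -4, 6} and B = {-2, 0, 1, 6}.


A + B = {a + b : a ∈ A, b ∈ B}.
Enumerate all |A|·|B| = 3·4 = 12 pairs (a, b) and collect distinct sums.
a = -5: -5+-2=-7, -5+0=-5, -5+1=-4, -5+6=1
a = -4: -4+-2=-6, -4+0=-4, -4+1=-3, -4+6=2
a = 6: 6+-2=4, 6+0=6, 6+1=7, 6+6=12
Collecting distinct sums: A + B = {-7, -6, -5, -4, -3, 1, 2, 4, 6, 7, 12}
|A + B| = 11

A + B = {-7, -6, -5, -4, -3, 1, 2, 4, 6, 7, 12}


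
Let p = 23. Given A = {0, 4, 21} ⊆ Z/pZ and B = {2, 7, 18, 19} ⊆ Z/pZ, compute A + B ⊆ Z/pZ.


Work in Z/23Z: reduce every sum a + b modulo 23.
Enumerate all 12 pairs:
a = 0: 0+2=2, 0+7=7, 0+18=18, 0+19=19
a = 4: 4+2=6, 4+7=11, 4+18=22, 4+19=0
a = 21: 21+2=0, 21+7=5, 21+18=16, 21+19=17
Distinct residues collected: {0, 2, 5, 6, 7, 11, 16, 17, 18, 19, 22}
|A + B| = 11 (out of 23 total residues).

A + B = {0, 2, 5, 6, 7, 11, 16, 17, 18, 19, 22}


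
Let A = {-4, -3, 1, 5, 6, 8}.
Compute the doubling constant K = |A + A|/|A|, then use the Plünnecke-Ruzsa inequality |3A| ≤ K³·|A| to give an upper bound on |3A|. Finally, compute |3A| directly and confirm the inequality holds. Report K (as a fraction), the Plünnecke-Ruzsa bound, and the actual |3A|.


|A| = 6.
Step 1: Compute A + A by enumerating all 36 pairs.
A + A = {-8, -7, -6, -3, -2, 1, 2, 3, 4, 5, 6, 7, 9, 10, 11, 12, 13, 14, 16}, so |A + A| = 19.
Step 2: Doubling constant K = |A + A|/|A| = 19/6 = 19/6 ≈ 3.1667.
Step 3: Plünnecke-Ruzsa gives |3A| ≤ K³·|A| = (3.1667)³ · 6 ≈ 190.5278.
Step 4: Compute 3A = A + A + A directly by enumerating all triples (a,b,c) ∈ A³; |3A| = 34.
Step 5: Check 34 ≤ 190.5278? Yes ✓.

K = 19/6, Plünnecke-Ruzsa bound K³|A| ≈ 190.5278, |3A| = 34, inequality holds.


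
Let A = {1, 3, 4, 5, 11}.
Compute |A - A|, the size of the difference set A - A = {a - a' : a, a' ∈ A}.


A - A = {a - a' : a, a' ∈ A}; |A| = 5.
Bounds: 2|A|-1 ≤ |A - A| ≤ |A|² - |A| + 1, i.e. 9 ≤ |A - A| ≤ 21.
Note: 0 ∈ A - A always (from a - a). The set is symmetric: if d ∈ A - A then -d ∈ A - A.
Enumerate nonzero differences d = a - a' with a > a' (then include -d):
Positive differences: {1, 2, 3, 4, 6, 7, 8, 10}
Full difference set: {0} ∪ (positive diffs) ∪ (negative diffs).
|A - A| = 1 + 2·8 = 17 (matches direct enumeration: 17).

|A - A| = 17


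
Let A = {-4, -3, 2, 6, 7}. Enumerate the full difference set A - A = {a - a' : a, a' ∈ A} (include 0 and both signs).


A - A = {a - a' : a, a' ∈ A}.
Compute a - a' for each ordered pair (a, a'):
a = -4: -4--4=0, -4--3=-1, -4-2=-6, -4-6=-10, -4-7=-11
a = -3: -3--4=1, -3--3=0, -3-2=-5, -3-6=-9, -3-7=-10
a = 2: 2--4=6, 2--3=5, 2-2=0, 2-6=-4, 2-7=-5
a = 6: 6--4=10, 6--3=9, 6-2=4, 6-6=0, 6-7=-1
a = 7: 7--4=11, 7--3=10, 7-2=5, 7-6=1, 7-7=0
Collecting distinct values (and noting 0 appears from a-a):
A - A = {-11, -10, -9, -6, -5, -4, -1, 0, 1, 4, 5, 6, 9, 10, 11}
|A - A| = 15

A - A = {-11, -10, -9, -6, -5, -4, -1, 0, 1, 4, 5, 6, 9, 10, 11}


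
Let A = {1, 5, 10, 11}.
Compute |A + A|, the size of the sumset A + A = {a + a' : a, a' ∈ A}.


A + A = {a + a' : a, a' ∈ A}; |A| = 4.
General bounds: 2|A| - 1 ≤ |A + A| ≤ |A|(|A|+1)/2, i.e. 7 ≤ |A + A| ≤ 10.
Lower bound 2|A|-1 is attained iff A is an arithmetic progression.
Enumerate sums a + a' for a ≤ a' (symmetric, so this suffices):
a = 1: 1+1=2, 1+5=6, 1+10=11, 1+11=12
a = 5: 5+5=10, 5+10=15, 5+11=16
a = 10: 10+10=20, 10+11=21
a = 11: 11+11=22
Distinct sums: {2, 6, 10, 11, 12, 15, 16, 20, 21, 22}
|A + A| = 10

|A + A| = 10


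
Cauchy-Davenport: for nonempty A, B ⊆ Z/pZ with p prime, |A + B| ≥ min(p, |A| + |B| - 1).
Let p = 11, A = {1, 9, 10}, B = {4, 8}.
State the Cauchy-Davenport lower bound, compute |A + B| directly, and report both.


Cauchy-Davenport: |A + B| ≥ min(p, |A| + |B| - 1) for A, B nonempty in Z/pZ.
|A| = 3, |B| = 2, p = 11.
CD lower bound = min(11, 3 + 2 - 1) = min(11, 4) = 4.
Compute A + B mod 11 directly:
a = 1: 1+4=5, 1+8=9
a = 9: 9+4=2, 9+8=6
a = 10: 10+4=3, 10+8=7
A + B = {2, 3, 5, 6, 7, 9}, so |A + B| = 6.
Verify: 6 ≥ 4? Yes ✓.

CD lower bound = 4, actual |A + B| = 6.


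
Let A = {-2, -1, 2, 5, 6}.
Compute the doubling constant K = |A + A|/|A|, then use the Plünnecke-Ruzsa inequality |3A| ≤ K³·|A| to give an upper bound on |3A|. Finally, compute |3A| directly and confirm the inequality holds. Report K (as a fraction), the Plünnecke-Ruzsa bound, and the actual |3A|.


|A| = 5.
Step 1: Compute A + A by enumerating all 25 pairs.
A + A = {-4, -3, -2, 0, 1, 3, 4, 5, 7, 8, 10, 11, 12}, so |A + A| = 13.
Step 2: Doubling constant K = |A + A|/|A| = 13/5 = 13/5 ≈ 2.6000.
Step 3: Plünnecke-Ruzsa gives |3A| ≤ K³·|A| = (2.6000)³ · 5 ≈ 87.8800.
Step 4: Compute 3A = A + A + A directly by enumerating all triples (a,b,c) ∈ A³; |3A| = 25.
Step 5: Check 25 ≤ 87.8800? Yes ✓.

K = 13/5, Plünnecke-Ruzsa bound K³|A| ≈ 87.8800, |3A| = 25, inequality holds.


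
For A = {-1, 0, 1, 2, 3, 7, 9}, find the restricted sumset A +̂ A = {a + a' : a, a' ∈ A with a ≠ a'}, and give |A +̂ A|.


Restricted sumset: A +̂ A = {a + a' : a ∈ A, a' ∈ A, a ≠ a'}.
Equivalently, take A + A and drop any sum 2a that is achievable ONLY as a + a for a ∈ A (i.e. sums representable only with equal summands).
Enumerate pairs (a, a') with a < a' (symmetric, so each unordered pair gives one sum; this covers all a ≠ a'):
  -1 + 0 = -1
  -1 + 1 = 0
  -1 + 2 = 1
  -1 + 3 = 2
  -1 + 7 = 6
  -1 + 9 = 8
  0 + 1 = 1
  0 + 2 = 2
  0 + 3 = 3
  0 + 7 = 7
  0 + 9 = 9
  1 + 2 = 3
  1 + 3 = 4
  1 + 7 = 8
  1 + 9 = 10
  2 + 3 = 5
  2 + 7 = 9
  2 + 9 = 11
  3 + 7 = 10
  3 + 9 = 12
  7 + 9 = 16
Collected distinct sums: {-1, 0, 1, 2, 3, 4, 5, 6, 7, 8, 9, 10, 11, 12, 16}
|A +̂ A| = 15
(Reference bound: |A +̂ A| ≥ 2|A| - 3 for |A| ≥ 2, with |A| = 7 giving ≥ 11.)

|A +̂ A| = 15


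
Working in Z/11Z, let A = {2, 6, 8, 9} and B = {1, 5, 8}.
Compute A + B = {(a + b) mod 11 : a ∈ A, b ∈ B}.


Work in Z/11Z: reduce every sum a + b modulo 11.
Enumerate all 12 pairs:
a = 2: 2+1=3, 2+5=7, 2+8=10
a = 6: 6+1=7, 6+5=0, 6+8=3
a = 8: 8+1=9, 8+5=2, 8+8=5
a = 9: 9+1=10, 9+5=3, 9+8=6
Distinct residues collected: {0, 2, 3, 5, 6, 7, 9, 10}
|A + B| = 8 (out of 11 total residues).

A + B = {0, 2, 3, 5, 6, 7, 9, 10}


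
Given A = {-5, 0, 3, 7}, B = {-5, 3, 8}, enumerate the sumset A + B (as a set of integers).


A + B = {a + b : a ∈ A, b ∈ B}.
Enumerate all |A|·|B| = 4·3 = 12 pairs (a, b) and collect distinct sums.
a = -5: -5+-5=-10, -5+3=-2, -5+8=3
a = 0: 0+-5=-5, 0+3=3, 0+8=8
a = 3: 3+-5=-2, 3+3=6, 3+8=11
a = 7: 7+-5=2, 7+3=10, 7+8=15
Collecting distinct sums: A + B = {-10, -5, -2, 2, 3, 6, 8, 10, 11, 15}
|A + B| = 10

A + B = {-10, -5, -2, 2, 3, 6, 8, 10, 11, 15}


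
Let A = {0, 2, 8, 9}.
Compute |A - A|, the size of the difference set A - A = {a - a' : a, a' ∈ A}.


A - A = {a - a' : a, a' ∈ A}; |A| = 4.
Bounds: 2|A|-1 ≤ |A - A| ≤ |A|² - |A| + 1, i.e. 7 ≤ |A - A| ≤ 13.
Note: 0 ∈ A - A always (from a - a). The set is symmetric: if d ∈ A - A then -d ∈ A - A.
Enumerate nonzero differences d = a - a' with a > a' (then include -d):
Positive differences: {1, 2, 6, 7, 8, 9}
Full difference set: {0} ∪ (positive diffs) ∪ (negative diffs).
|A - A| = 1 + 2·6 = 13 (matches direct enumeration: 13).

|A - A| = 13


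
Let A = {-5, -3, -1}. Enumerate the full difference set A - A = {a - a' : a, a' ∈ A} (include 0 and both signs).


A - A = {a - a' : a, a' ∈ A}.
Compute a - a' for each ordered pair (a, a'):
a = -5: -5--5=0, -5--3=-2, -5--1=-4
a = -3: -3--5=2, -3--3=0, -3--1=-2
a = -1: -1--5=4, -1--3=2, -1--1=0
Collecting distinct values (and noting 0 appears from a-a):
A - A = {-4, -2, 0, 2, 4}
|A - A| = 5

A - A = {-4, -2, 0, 2, 4}


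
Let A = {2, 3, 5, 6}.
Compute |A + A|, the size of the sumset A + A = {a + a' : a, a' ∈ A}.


A + A = {a + a' : a, a' ∈ A}; |A| = 4.
General bounds: 2|A| - 1 ≤ |A + A| ≤ |A|(|A|+1)/2, i.e. 7 ≤ |A + A| ≤ 10.
Lower bound 2|A|-1 is attained iff A is an arithmetic progression.
Enumerate sums a + a' for a ≤ a' (symmetric, so this suffices):
a = 2: 2+2=4, 2+3=5, 2+5=7, 2+6=8
a = 3: 3+3=6, 3+5=8, 3+6=9
a = 5: 5+5=10, 5+6=11
a = 6: 6+6=12
Distinct sums: {4, 5, 6, 7, 8, 9, 10, 11, 12}
|A + A| = 9

|A + A| = 9


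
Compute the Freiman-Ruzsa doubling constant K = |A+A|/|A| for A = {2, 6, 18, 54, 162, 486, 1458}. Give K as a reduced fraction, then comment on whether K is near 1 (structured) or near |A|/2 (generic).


|A| = 7.
Compute A + A by enumerating all 49 pairs.
A + A = {4, 8, 12, 20, 24, 36, 56, 60, 72, 108, 164, 168, 180, 216, 324, 488, 492, 504, 540, 648, 972, 1460, 1464, 1476, 1512, 1620, 1944, 2916}, so |A + A| = 28.
K = |A + A| / |A| = 28/7 = 4/1 ≈ 4.0000.
Reference: AP of size 7 gives K = 13/7 ≈ 1.8571; a fully generic set of size 7 gives K ≈ 4.0000.

|A| = 7, |A + A| = 28, K = 28/7 = 4/1.


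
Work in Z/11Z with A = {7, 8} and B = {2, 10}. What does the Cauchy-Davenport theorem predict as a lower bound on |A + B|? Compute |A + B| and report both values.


Cauchy-Davenport: |A + B| ≥ min(p, |A| + |B| - 1) for A, B nonempty in Z/pZ.
|A| = 2, |B| = 2, p = 11.
CD lower bound = min(11, 2 + 2 - 1) = min(11, 3) = 3.
Compute A + B mod 11 directly:
a = 7: 7+2=9, 7+10=6
a = 8: 8+2=10, 8+10=7
A + B = {6, 7, 9, 10}, so |A + B| = 4.
Verify: 4 ≥ 3? Yes ✓.

CD lower bound = 3, actual |A + B| = 4.


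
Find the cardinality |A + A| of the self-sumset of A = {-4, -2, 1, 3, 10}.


A + A = {a + a' : a, a' ∈ A}; |A| = 5.
General bounds: 2|A| - 1 ≤ |A + A| ≤ |A|(|A|+1)/2, i.e. 9 ≤ |A + A| ≤ 15.
Lower bound 2|A|-1 is attained iff A is an arithmetic progression.
Enumerate sums a + a' for a ≤ a' (symmetric, so this suffices):
a = -4: -4+-4=-8, -4+-2=-6, -4+1=-3, -4+3=-1, -4+10=6
a = -2: -2+-2=-4, -2+1=-1, -2+3=1, -2+10=8
a = 1: 1+1=2, 1+3=4, 1+10=11
a = 3: 3+3=6, 3+10=13
a = 10: 10+10=20
Distinct sums: {-8, -6, -4, -3, -1, 1, 2, 4, 6, 8, 11, 13, 20}
|A + A| = 13

|A + A| = 13


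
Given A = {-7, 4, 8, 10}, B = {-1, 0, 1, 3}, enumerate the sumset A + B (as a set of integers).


A + B = {a + b : a ∈ A, b ∈ B}.
Enumerate all |A|·|B| = 4·4 = 16 pairs (a, b) and collect distinct sums.
a = -7: -7+-1=-8, -7+0=-7, -7+1=-6, -7+3=-4
a = 4: 4+-1=3, 4+0=4, 4+1=5, 4+3=7
a = 8: 8+-1=7, 8+0=8, 8+1=9, 8+3=11
a = 10: 10+-1=9, 10+0=10, 10+1=11, 10+3=13
Collecting distinct sums: A + B = {-8, -7, -6, -4, 3, 4, 5, 7, 8, 9, 10, 11, 13}
|A + B| = 13

A + B = {-8, -7, -6, -4, 3, 4, 5, 7, 8, 9, 10, 11, 13}


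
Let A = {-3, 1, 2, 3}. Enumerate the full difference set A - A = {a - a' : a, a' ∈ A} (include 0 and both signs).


A - A = {a - a' : a, a' ∈ A}.
Compute a - a' for each ordered pair (a, a'):
a = -3: -3--3=0, -3-1=-4, -3-2=-5, -3-3=-6
a = 1: 1--3=4, 1-1=0, 1-2=-1, 1-3=-2
a = 2: 2--3=5, 2-1=1, 2-2=0, 2-3=-1
a = 3: 3--3=6, 3-1=2, 3-2=1, 3-3=0
Collecting distinct values (and noting 0 appears from a-a):
A - A = {-6, -5, -4, -2, -1, 0, 1, 2, 4, 5, 6}
|A - A| = 11

A - A = {-6, -5, -4, -2, -1, 0, 1, 2, 4, 5, 6}


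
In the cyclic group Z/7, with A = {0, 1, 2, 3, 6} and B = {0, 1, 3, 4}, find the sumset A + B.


Work in Z/7Z: reduce every sum a + b modulo 7.
Enumerate all 20 pairs:
a = 0: 0+0=0, 0+1=1, 0+3=3, 0+4=4
a = 1: 1+0=1, 1+1=2, 1+3=4, 1+4=5
a = 2: 2+0=2, 2+1=3, 2+3=5, 2+4=6
a = 3: 3+0=3, 3+1=4, 3+3=6, 3+4=0
a = 6: 6+0=6, 6+1=0, 6+3=2, 6+4=3
Distinct residues collected: {0, 1, 2, 3, 4, 5, 6}
|A + B| = 7 (out of 7 total residues).

A + B = {0, 1, 2, 3, 4, 5, 6}


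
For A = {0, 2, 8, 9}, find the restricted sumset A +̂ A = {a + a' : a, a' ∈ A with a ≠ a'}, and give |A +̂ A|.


Restricted sumset: A +̂ A = {a + a' : a ∈ A, a' ∈ A, a ≠ a'}.
Equivalently, take A + A and drop any sum 2a that is achievable ONLY as a + a for a ∈ A (i.e. sums representable only with equal summands).
Enumerate pairs (a, a') with a < a' (symmetric, so each unordered pair gives one sum; this covers all a ≠ a'):
  0 + 2 = 2
  0 + 8 = 8
  0 + 9 = 9
  2 + 8 = 10
  2 + 9 = 11
  8 + 9 = 17
Collected distinct sums: {2, 8, 9, 10, 11, 17}
|A +̂ A| = 6
(Reference bound: |A +̂ A| ≥ 2|A| - 3 for |A| ≥ 2, with |A| = 4 giving ≥ 5.)

|A +̂ A| = 6


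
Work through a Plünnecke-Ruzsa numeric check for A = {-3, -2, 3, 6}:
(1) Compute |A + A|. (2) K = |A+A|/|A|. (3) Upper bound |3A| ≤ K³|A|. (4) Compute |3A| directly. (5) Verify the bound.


|A| = 4.
Step 1: Compute A + A by enumerating all 16 pairs.
A + A = {-6, -5, -4, 0, 1, 3, 4, 6, 9, 12}, so |A + A| = 10.
Step 2: Doubling constant K = |A + A|/|A| = 10/4 = 10/4 ≈ 2.5000.
Step 3: Plünnecke-Ruzsa gives |3A| ≤ K³·|A| = (2.5000)³ · 4 ≈ 62.5000.
Step 4: Compute 3A = A + A + A directly by enumerating all triples (a,b,c) ∈ A³; |3A| = 19.
Step 5: Check 19 ≤ 62.5000? Yes ✓.

K = 10/4, Plünnecke-Ruzsa bound K³|A| ≈ 62.5000, |3A| = 19, inequality holds.


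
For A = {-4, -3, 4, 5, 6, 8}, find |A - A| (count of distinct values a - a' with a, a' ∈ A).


A - A = {a - a' : a, a' ∈ A}; |A| = 6.
Bounds: 2|A|-1 ≤ |A - A| ≤ |A|² - |A| + 1, i.e. 11 ≤ |A - A| ≤ 31.
Note: 0 ∈ A - A always (from a - a). The set is symmetric: if d ∈ A - A then -d ∈ A - A.
Enumerate nonzero differences d = a - a' with a > a' (then include -d):
Positive differences: {1, 2, 3, 4, 7, 8, 9, 10, 11, 12}
Full difference set: {0} ∪ (positive diffs) ∪ (negative diffs).
|A - A| = 1 + 2·10 = 21 (matches direct enumeration: 21).

|A - A| = 21


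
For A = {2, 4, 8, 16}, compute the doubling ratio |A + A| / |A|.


|A| = 4.
Compute A + A by enumerating all 16 pairs.
A + A = {4, 6, 8, 10, 12, 16, 18, 20, 24, 32}, so |A + A| = 10.
K = |A + A| / |A| = 10/4 = 5/2 ≈ 2.5000.
Reference: AP of size 4 gives K = 7/4 ≈ 1.7500; a fully generic set of size 4 gives K ≈ 2.5000.

|A| = 4, |A + A| = 10, K = 10/4 = 5/2.


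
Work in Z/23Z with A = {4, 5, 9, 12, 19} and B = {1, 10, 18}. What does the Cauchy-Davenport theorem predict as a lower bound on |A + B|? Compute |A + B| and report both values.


Cauchy-Davenport: |A + B| ≥ min(p, |A| + |B| - 1) for A, B nonempty in Z/pZ.
|A| = 5, |B| = 3, p = 23.
CD lower bound = min(23, 5 + 3 - 1) = min(23, 7) = 7.
Compute A + B mod 23 directly:
a = 4: 4+1=5, 4+10=14, 4+18=22
a = 5: 5+1=6, 5+10=15, 5+18=0
a = 9: 9+1=10, 9+10=19, 9+18=4
a = 12: 12+1=13, 12+10=22, 12+18=7
a = 19: 19+1=20, 19+10=6, 19+18=14
A + B = {0, 4, 5, 6, 7, 10, 13, 14, 15, 19, 20, 22}, so |A + B| = 12.
Verify: 12 ≥ 7? Yes ✓.

CD lower bound = 7, actual |A + B| = 12.


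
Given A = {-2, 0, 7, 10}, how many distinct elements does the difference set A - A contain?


A - A = {a - a' : a, a' ∈ A}; |A| = 4.
Bounds: 2|A|-1 ≤ |A - A| ≤ |A|² - |A| + 1, i.e. 7 ≤ |A - A| ≤ 13.
Note: 0 ∈ A - A always (from a - a). The set is symmetric: if d ∈ A - A then -d ∈ A - A.
Enumerate nonzero differences d = a - a' with a > a' (then include -d):
Positive differences: {2, 3, 7, 9, 10, 12}
Full difference set: {0} ∪ (positive diffs) ∪ (negative diffs).
|A - A| = 1 + 2·6 = 13 (matches direct enumeration: 13).

|A - A| = 13


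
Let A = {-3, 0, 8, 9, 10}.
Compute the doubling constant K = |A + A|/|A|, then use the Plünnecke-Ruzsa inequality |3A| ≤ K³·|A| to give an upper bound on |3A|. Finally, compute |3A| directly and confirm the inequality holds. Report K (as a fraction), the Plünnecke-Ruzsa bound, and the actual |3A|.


|A| = 5.
Step 1: Compute A + A by enumerating all 25 pairs.
A + A = {-6, -3, 0, 5, 6, 7, 8, 9, 10, 16, 17, 18, 19, 20}, so |A + A| = 14.
Step 2: Doubling constant K = |A + A|/|A| = 14/5 = 14/5 ≈ 2.8000.
Step 3: Plünnecke-Ruzsa gives |3A| ≤ K³·|A| = (2.8000)³ · 5 ≈ 109.7600.
Step 4: Compute 3A = A + A + A directly by enumerating all triples (a,b,c) ∈ A³; |3A| = 28.
Step 5: Check 28 ≤ 109.7600? Yes ✓.

K = 14/5, Plünnecke-Ruzsa bound K³|A| ≈ 109.7600, |3A| = 28, inequality holds.


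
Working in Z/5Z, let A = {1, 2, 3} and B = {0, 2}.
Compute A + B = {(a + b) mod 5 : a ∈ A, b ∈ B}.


Work in Z/5Z: reduce every sum a + b modulo 5.
Enumerate all 6 pairs:
a = 1: 1+0=1, 1+2=3
a = 2: 2+0=2, 2+2=4
a = 3: 3+0=3, 3+2=0
Distinct residues collected: {0, 1, 2, 3, 4}
|A + B| = 5 (out of 5 total residues).

A + B = {0, 1, 2, 3, 4}


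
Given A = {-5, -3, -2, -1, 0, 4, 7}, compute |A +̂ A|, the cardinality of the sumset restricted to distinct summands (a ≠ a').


Restricted sumset: A +̂ A = {a + a' : a ∈ A, a' ∈ A, a ≠ a'}.
Equivalently, take A + A and drop any sum 2a that is achievable ONLY as a + a for a ∈ A (i.e. sums representable only with equal summands).
Enumerate pairs (a, a') with a < a' (symmetric, so each unordered pair gives one sum; this covers all a ≠ a'):
  -5 + -3 = -8
  -5 + -2 = -7
  -5 + -1 = -6
  -5 + 0 = -5
  -5 + 4 = -1
  -5 + 7 = 2
  -3 + -2 = -5
  -3 + -1 = -4
  -3 + 0 = -3
  -3 + 4 = 1
  -3 + 7 = 4
  -2 + -1 = -3
  -2 + 0 = -2
  -2 + 4 = 2
  -2 + 7 = 5
  -1 + 0 = -1
  -1 + 4 = 3
  -1 + 7 = 6
  0 + 4 = 4
  0 + 7 = 7
  4 + 7 = 11
Collected distinct sums: {-8, -7, -6, -5, -4, -3, -2, -1, 1, 2, 3, 4, 5, 6, 7, 11}
|A +̂ A| = 16
(Reference bound: |A +̂ A| ≥ 2|A| - 3 for |A| ≥ 2, with |A| = 7 giving ≥ 11.)

|A +̂ A| = 16


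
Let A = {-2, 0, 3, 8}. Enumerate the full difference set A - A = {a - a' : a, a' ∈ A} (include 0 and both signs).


A - A = {a - a' : a, a' ∈ A}.
Compute a - a' for each ordered pair (a, a'):
a = -2: -2--2=0, -2-0=-2, -2-3=-5, -2-8=-10
a = 0: 0--2=2, 0-0=0, 0-3=-3, 0-8=-8
a = 3: 3--2=5, 3-0=3, 3-3=0, 3-8=-5
a = 8: 8--2=10, 8-0=8, 8-3=5, 8-8=0
Collecting distinct values (and noting 0 appears from a-a):
A - A = {-10, -8, -5, -3, -2, 0, 2, 3, 5, 8, 10}
|A - A| = 11

A - A = {-10, -8, -5, -3, -2, 0, 2, 3, 5, 8, 10}


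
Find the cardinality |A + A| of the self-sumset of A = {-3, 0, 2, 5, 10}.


A + A = {a + a' : a, a' ∈ A}; |A| = 5.
General bounds: 2|A| - 1 ≤ |A + A| ≤ |A|(|A|+1)/2, i.e. 9 ≤ |A + A| ≤ 15.
Lower bound 2|A|-1 is attained iff A is an arithmetic progression.
Enumerate sums a + a' for a ≤ a' (symmetric, so this suffices):
a = -3: -3+-3=-6, -3+0=-3, -3+2=-1, -3+5=2, -3+10=7
a = 0: 0+0=0, 0+2=2, 0+5=5, 0+10=10
a = 2: 2+2=4, 2+5=7, 2+10=12
a = 5: 5+5=10, 5+10=15
a = 10: 10+10=20
Distinct sums: {-6, -3, -1, 0, 2, 4, 5, 7, 10, 12, 15, 20}
|A + A| = 12

|A + A| = 12


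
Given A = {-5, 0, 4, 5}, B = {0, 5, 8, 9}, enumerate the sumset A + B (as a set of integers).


A + B = {a + b : a ∈ A, b ∈ B}.
Enumerate all |A|·|B| = 4·4 = 16 pairs (a, b) and collect distinct sums.
a = -5: -5+0=-5, -5+5=0, -5+8=3, -5+9=4
a = 0: 0+0=0, 0+5=5, 0+8=8, 0+9=9
a = 4: 4+0=4, 4+5=9, 4+8=12, 4+9=13
a = 5: 5+0=5, 5+5=10, 5+8=13, 5+9=14
Collecting distinct sums: A + B = {-5, 0, 3, 4, 5, 8, 9, 10, 12, 13, 14}
|A + B| = 11

A + B = {-5, 0, 3, 4, 5, 8, 9, 10, 12, 13, 14}


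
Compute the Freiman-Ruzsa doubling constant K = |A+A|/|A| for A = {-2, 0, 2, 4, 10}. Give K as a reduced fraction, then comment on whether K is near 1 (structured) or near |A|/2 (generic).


|A| = 5.
Compute A + A by enumerating all 25 pairs.
A + A = {-4, -2, 0, 2, 4, 6, 8, 10, 12, 14, 20}, so |A + A| = 11.
K = |A + A| / |A| = 11/5 (already in lowest terms) ≈ 2.2000.
Reference: AP of size 5 gives K = 9/5 ≈ 1.8000; a fully generic set of size 5 gives K ≈ 3.0000.

|A| = 5, |A + A| = 11, K = 11/5.


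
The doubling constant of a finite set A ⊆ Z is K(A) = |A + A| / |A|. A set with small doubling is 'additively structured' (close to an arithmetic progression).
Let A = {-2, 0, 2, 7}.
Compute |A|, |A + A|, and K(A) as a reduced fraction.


|A| = 4.
Compute A + A by enumerating all 16 pairs.
A + A = {-4, -2, 0, 2, 4, 5, 7, 9, 14}, so |A + A| = 9.
K = |A + A| / |A| = 9/4 (already in lowest terms) ≈ 2.2500.
Reference: AP of size 4 gives K = 7/4 ≈ 1.7500; a fully generic set of size 4 gives K ≈ 2.5000.

|A| = 4, |A + A| = 9, K = 9/4.


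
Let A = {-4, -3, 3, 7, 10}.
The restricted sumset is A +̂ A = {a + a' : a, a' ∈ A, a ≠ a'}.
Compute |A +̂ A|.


Restricted sumset: A +̂ A = {a + a' : a ∈ A, a' ∈ A, a ≠ a'}.
Equivalently, take A + A and drop any sum 2a that is achievable ONLY as a + a for a ∈ A (i.e. sums representable only with equal summands).
Enumerate pairs (a, a') with a < a' (symmetric, so each unordered pair gives one sum; this covers all a ≠ a'):
  -4 + -3 = -7
  -4 + 3 = -1
  -4 + 7 = 3
  -4 + 10 = 6
  -3 + 3 = 0
  -3 + 7 = 4
  -3 + 10 = 7
  3 + 7 = 10
  3 + 10 = 13
  7 + 10 = 17
Collected distinct sums: {-7, -1, 0, 3, 4, 6, 7, 10, 13, 17}
|A +̂ A| = 10
(Reference bound: |A +̂ A| ≥ 2|A| - 3 for |A| ≥ 2, with |A| = 5 giving ≥ 7.)

|A +̂ A| = 10


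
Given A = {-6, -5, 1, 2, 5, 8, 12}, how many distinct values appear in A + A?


A + A = {a + a' : a, a' ∈ A}; |A| = 7.
General bounds: 2|A| - 1 ≤ |A + A| ≤ |A|(|A|+1)/2, i.e. 13 ≤ |A + A| ≤ 28.
Lower bound 2|A|-1 is attained iff A is an arithmetic progression.
Enumerate sums a + a' for a ≤ a' (symmetric, so this suffices):
a = -6: -6+-6=-12, -6+-5=-11, -6+1=-5, -6+2=-4, -6+5=-1, -6+8=2, -6+12=6
a = -5: -5+-5=-10, -5+1=-4, -5+2=-3, -5+5=0, -5+8=3, -5+12=7
a = 1: 1+1=2, 1+2=3, 1+5=6, 1+8=9, 1+12=13
a = 2: 2+2=4, 2+5=7, 2+8=10, 2+12=14
a = 5: 5+5=10, 5+8=13, 5+12=17
a = 8: 8+8=16, 8+12=20
a = 12: 12+12=24
Distinct sums: {-12, -11, -10, -5, -4, -3, -1, 0, 2, 3, 4, 6, 7, 9, 10, 13, 14, 16, 17, 20, 24}
|A + A| = 21

|A + A| = 21


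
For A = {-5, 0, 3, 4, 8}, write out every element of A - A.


A - A = {a - a' : a, a' ∈ A}.
Compute a - a' for each ordered pair (a, a'):
a = -5: -5--5=0, -5-0=-5, -5-3=-8, -5-4=-9, -5-8=-13
a = 0: 0--5=5, 0-0=0, 0-3=-3, 0-4=-4, 0-8=-8
a = 3: 3--5=8, 3-0=3, 3-3=0, 3-4=-1, 3-8=-5
a = 4: 4--5=9, 4-0=4, 4-3=1, 4-4=0, 4-8=-4
a = 8: 8--5=13, 8-0=8, 8-3=5, 8-4=4, 8-8=0
Collecting distinct values (and noting 0 appears from a-a):
A - A = {-13, -9, -8, -5, -4, -3, -1, 0, 1, 3, 4, 5, 8, 9, 13}
|A - A| = 15

A - A = {-13, -9, -8, -5, -4, -3, -1, 0, 1, 3, 4, 5, 8, 9, 13}


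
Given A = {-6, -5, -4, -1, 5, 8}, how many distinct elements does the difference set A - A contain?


A - A = {a - a' : a, a' ∈ A}; |A| = 6.
Bounds: 2|A|-1 ≤ |A - A| ≤ |A|² - |A| + 1, i.e. 11 ≤ |A - A| ≤ 31.
Note: 0 ∈ A - A always (from a - a). The set is symmetric: if d ∈ A - A then -d ∈ A - A.
Enumerate nonzero differences d = a - a' with a > a' (then include -d):
Positive differences: {1, 2, 3, 4, 5, 6, 9, 10, 11, 12, 13, 14}
Full difference set: {0} ∪ (positive diffs) ∪ (negative diffs).
|A - A| = 1 + 2·12 = 25 (matches direct enumeration: 25).

|A - A| = 25


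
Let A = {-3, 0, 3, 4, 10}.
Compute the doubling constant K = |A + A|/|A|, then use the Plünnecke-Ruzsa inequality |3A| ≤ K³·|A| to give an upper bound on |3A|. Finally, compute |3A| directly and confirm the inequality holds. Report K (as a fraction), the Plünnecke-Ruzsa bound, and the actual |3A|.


|A| = 5.
Step 1: Compute A + A by enumerating all 25 pairs.
A + A = {-6, -3, 0, 1, 3, 4, 6, 7, 8, 10, 13, 14, 20}, so |A + A| = 13.
Step 2: Doubling constant K = |A + A|/|A| = 13/5 = 13/5 ≈ 2.6000.
Step 3: Plünnecke-Ruzsa gives |3A| ≤ K³·|A| = (2.6000)³ · 5 ≈ 87.8800.
Step 4: Compute 3A = A + A + A directly by enumerating all triples (a,b,c) ∈ A³; |3A| = 25.
Step 5: Check 25 ≤ 87.8800? Yes ✓.

K = 13/5, Plünnecke-Ruzsa bound K³|A| ≈ 87.8800, |3A| = 25, inequality holds.


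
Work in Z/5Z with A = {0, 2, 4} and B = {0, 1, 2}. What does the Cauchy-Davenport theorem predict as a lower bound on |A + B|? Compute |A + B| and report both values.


Cauchy-Davenport: |A + B| ≥ min(p, |A| + |B| - 1) for A, B nonempty in Z/pZ.
|A| = 3, |B| = 3, p = 5.
CD lower bound = min(5, 3 + 3 - 1) = min(5, 5) = 5.
Compute A + B mod 5 directly:
a = 0: 0+0=0, 0+1=1, 0+2=2
a = 2: 2+0=2, 2+1=3, 2+2=4
a = 4: 4+0=4, 4+1=0, 4+2=1
A + B = {0, 1, 2, 3, 4}, so |A + B| = 5.
Verify: 5 ≥ 5? Yes ✓.

CD lower bound = 5, actual |A + B| = 5.


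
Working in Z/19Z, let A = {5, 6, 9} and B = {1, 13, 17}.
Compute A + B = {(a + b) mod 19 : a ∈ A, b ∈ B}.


Work in Z/19Z: reduce every sum a + b modulo 19.
Enumerate all 9 pairs:
a = 5: 5+1=6, 5+13=18, 5+17=3
a = 6: 6+1=7, 6+13=0, 6+17=4
a = 9: 9+1=10, 9+13=3, 9+17=7
Distinct residues collected: {0, 3, 4, 6, 7, 10, 18}
|A + B| = 7 (out of 19 total residues).

A + B = {0, 3, 4, 6, 7, 10, 18}


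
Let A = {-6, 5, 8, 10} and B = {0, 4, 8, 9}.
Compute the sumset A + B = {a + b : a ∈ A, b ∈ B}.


A + B = {a + b : a ∈ A, b ∈ B}.
Enumerate all |A|·|B| = 4·4 = 16 pairs (a, b) and collect distinct sums.
a = -6: -6+0=-6, -6+4=-2, -6+8=2, -6+9=3
a = 5: 5+0=5, 5+4=9, 5+8=13, 5+9=14
a = 8: 8+0=8, 8+4=12, 8+8=16, 8+9=17
a = 10: 10+0=10, 10+4=14, 10+8=18, 10+9=19
Collecting distinct sums: A + B = {-6, -2, 2, 3, 5, 8, 9, 10, 12, 13, 14, 16, 17, 18, 19}
|A + B| = 15

A + B = {-6, -2, 2, 3, 5, 8, 9, 10, 12, 13, 14, 16, 17, 18, 19}


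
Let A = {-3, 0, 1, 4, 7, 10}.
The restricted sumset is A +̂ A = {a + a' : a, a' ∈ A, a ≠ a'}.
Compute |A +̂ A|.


Restricted sumset: A +̂ A = {a + a' : a ∈ A, a' ∈ A, a ≠ a'}.
Equivalently, take A + A and drop any sum 2a that is achievable ONLY as a + a for a ∈ A (i.e. sums representable only with equal summands).
Enumerate pairs (a, a') with a < a' (symmetric, so each unordered pair gives one sum; this covers all a ≠ a'):
  -3 + 0 = -3
  -3 + 1 = -2
  -3 + 4 = 1
  -3 + 7 = 4
  -3 + 10 = 7
  0 + 1 = 1
  0 + 4 = 4
  0 + 7 = 7
  0 + 10 = 10
  1 + 4 = 5
  1 + 7 = 8
  1 + 10 = 11
  4 + 7 = 11
  4 + 10 = 14
  7 + 10 = 17
Collected distinct sums: {-3, -2, 1, 4, 5, 7, 8, 10, 11, 14, 17}
|A +̂ A| = 11
(Reference bound: |A +̂ A| ≥ 2|A| - 3 for |A| ≥ 2, with |A| = 6 giving ≥ 9.)

|A +̂ A| = 11


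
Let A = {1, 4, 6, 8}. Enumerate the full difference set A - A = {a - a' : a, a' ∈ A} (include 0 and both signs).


A - A = {a - a' : a, a' ∈ A}.
Compute a - a' for each ordered pair (a, a'):
a = 1: 1-1=0, 1-4=-3, 1-6=-5, 1-8=-7
a = 4: 4-1=3, 4-4=0, 4-6=-2, 4-8=-4
a = 6: 6-1=5, 6-4=2, 6-6=0, 6-8=-2
a = 8: 8-1=7, 8-4=4, 8-6=2, 8-8=0
Collecting distinct values (and noting 0 appears from a-a):
A - A = {-7, -5, -4, -3, -2, 0, 2, 3, 4, 5, 7}
|A - A| = 11

A - A = {-7, -5, -4, -3, -2, 0, 2, 3, 4, 5, 7}


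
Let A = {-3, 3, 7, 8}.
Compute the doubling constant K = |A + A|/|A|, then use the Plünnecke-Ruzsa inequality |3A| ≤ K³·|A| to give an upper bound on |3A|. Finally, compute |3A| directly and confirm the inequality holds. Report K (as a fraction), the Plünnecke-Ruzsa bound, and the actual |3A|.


|A| = 4.
Step 1: Compute A + A by enumerating all 16 pairs.
A + A = {-6, 0, 4, 5, 6, 10, 11, 14, 15, 16}, so |A + A| = 10.
Step 2: Doubling constant K = |A + A|/|A| = 10/4 = 10/4 ≈ 2.5000.
Step 3: Plünnecke-Ruzsa gives |3A| ≤ K³·|A| = (2.5000)³ · 4 ≈ 62.5000.
Step 4: Compute 3A = A + A + A directly by enumerating all triples (a,b,c) ∈ A³; |3A| = 19.
Step 5: Check 19 ≤ 62.5000? Yes ✓.

K = 10/4, Plünnecke-Ruzsa bound K³|A| ≈ 62.5000, |3A| = 19, inequality holds.


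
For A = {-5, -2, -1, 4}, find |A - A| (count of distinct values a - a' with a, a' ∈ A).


A - A = {a - a' : a, a' ∈ A}; |A| = 4.
Bounds: 2|A|-1 ≤ |A - A| ≤ |A|² - |A| + 1, i.e. 7 ≤ |A - A| ≤ 13.
Note: 0 ∈ A - A always (from a - a). The set is symmetric: if d ∈ A - A then -d ∈ A - A.
Enumerate nonzero differences d = a - a' with a > a' (then include -d):
Positive differences: {1, 3, 4, 5, 6, 9}
Full difference set: {0} ∪ (positive diffs) ∪ (negative diffs).
|A - A| = 1 + 2·6 = 13 (matches direct enumeration: 13).

|A - A| = 13


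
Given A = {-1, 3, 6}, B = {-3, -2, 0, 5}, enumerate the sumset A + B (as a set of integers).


A + B = {a + b : a ∈ A, b ∈ B}.
Enumerate all |A|·|B| = 3·4 = 12 pairs (a, b) and collect distinct sums.
a = -1: -1+-3=-4, -1+-2=-3, -1+0=-1, -1+5=4
a = 3: 3+-3=0, 3+-2=1, 3+0=3, 3+5=8
a = 6: 6+-3=3, 6+-2=4, 6+0=6, 6+5=11
Collecting distinct sums: A + B = {-4, -3, -1, 0, 1, 3, 4, 6, 8, 11}
|A + B| = 10

A + B = {-4, -3, -1, 0, 1, 3, 4, 6, 8, 11}


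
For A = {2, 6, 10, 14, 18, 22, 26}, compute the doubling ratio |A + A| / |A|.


|A| = 7.
Compute A + A by enumerating all 49 pairs.
A + A = {4, 8, 12, 16, 20, 24, 28, 32, 36, 40, 44, 48, 52}, so |A + A| = 13.
K = |A + A| / |A| = 13/7 (already in lowest terms) ≈ 1.8571.
Reference: AP of size 7 gives K = 13/7 ≈ 1.8571; a fully generic set of size 7 gives K ≈ 4.0000.

|A| = 7, |A + A| = 13, K = 13/7.


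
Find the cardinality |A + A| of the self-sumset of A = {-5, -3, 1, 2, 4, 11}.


A + A = {a + a' : a, a' ∈ A}; |A| = 6.
General bounds: 2|A| - 1 ≤ |A + A| ≤ |A|(|A|+1)/2, i.e. 11 ≤ |A + A| ≤ 21.
Lower bound 2|A|-1 is attained iff A is an arithmetic progression.
Enumerate sums a + a' for a ≤ a' (symmetric, so this suffices):
a = -5: -5+-5=-10, -5+-3=-8, -5+1=-4, -5+2=-3, -5+4=-1, -5+11=6
a = -3: -3+-3=-6, -3+1=-2, -3+2=-1, -3+4=1, -3+11=8
a = 1: 1+1=2, 1+2=3, 1+4=5, 1+11=12
a = 2: 2+2=4, 2+4=6, 2+11=13
a = 4: 4+4=8, 4+11=15
a = 11: 11+11=22
Distinct sums: {-10, -8, -6, -4, -3, -2, -1, 1, 2, 3, 4, 5, 6, 8, 12, 13, 15, 22}
|A + A| = 18

|A + A| = 18


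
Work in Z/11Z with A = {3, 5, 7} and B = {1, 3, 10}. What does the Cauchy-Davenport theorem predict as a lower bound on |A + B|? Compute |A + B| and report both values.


Cauchy-Davenport: |A + B| ≥ min(p, |A| + |B| - 1) for A, B nonempty in Z/pZ.
|A| = 3, |B| = 3, p = 11.
CD lower bound = min(11, 3 + 3 - 1) = min(11, 5) = 5.
Compute A + B mod 11 directly:
a = 3: 3+1=4, 3+3=6, 3+10=2
a = 5: 5+1=6, 5+3=8, 5+10=4
a = 7: 7+1=8, 7+3=10, 7+10=6
A + B = {2, 4, 6, 8, 10}, so |A + B| = 5.
Verify: 5 ≥ 5? Yes ✓.

CD lower bound = 5, actual |A + B| = 5.


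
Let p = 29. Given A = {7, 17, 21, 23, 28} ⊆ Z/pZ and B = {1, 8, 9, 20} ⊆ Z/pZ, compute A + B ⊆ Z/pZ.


Work in Z/29Z: reduce every sum a + b modulo 29.
Enumerate all 20 pairs:
a = 7: 7+1=8, 7+8=15, 7+9=16, 7+20=27
a = 17: 17+1=18, 17+8=25, 17+9=26, 17+20=8
a = 21: 21+1=22, 21+8=0, 21+9=1, 21+20=12
a = 23: 23+1=24, 23+8=2, 23+9=3, 23+20=14
a = 28: 28+1=0, 28+8=7, 28+9=8, 28+20=19
Distinct residues collected: {0, 1, 2, 3, 7, 8, 12, 14, 15, 16, 18, 19, 22, 24, 25, 26, 27}
|A + B| = 17 (out of 29 total residues).

A + B = {0, 1, 2, 3, 7, 8, 12, 14, 15, 16, 18, 19, 22, 24, 25, 26, 27}


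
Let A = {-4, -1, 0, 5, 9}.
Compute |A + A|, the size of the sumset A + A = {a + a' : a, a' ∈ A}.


A + A = {a + a' : a, a' ∈ A}; |A| = 5.
General bounds: 2|A| - 1 ≤ |A + A| ≤ |A|(|A|+1)/2, i.e. 9 ≤ |A + A| ≤ 15.
Lower bound 2|A|-1 is attained iff A is an arithmetic progression.
Enumerate sums a + a' for a ≤ a' (symmetric, so this suffices):
a = -4: -4+-4=-8, -4+-1=-5, -4+0=-4, -4+5=1, -4+9=5
a = -1: -1+-1=-2, -1+0=-1, -1+5=4, -1+9=8
a = 0: 0+0=0, 0+5=5, 0+9=9
a = 5: 5+5=10, 5+9=14
a = 9: 9+9=18
Distinct sums: {-8, -5, -4, -2, -1, 0, 1, 4, 5, 8, 9, 10, 14, 18}
|A + A| = 14

|A + A| = 14


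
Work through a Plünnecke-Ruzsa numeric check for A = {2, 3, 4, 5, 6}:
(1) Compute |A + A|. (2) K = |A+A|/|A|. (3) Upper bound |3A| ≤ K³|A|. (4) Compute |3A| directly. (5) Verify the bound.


|A| = 5.
Step 1: Compute A + A by enumerating all 25 pairs.
A + A = {4, 5, 6, 7, 8, 9, 10, 11, 12}, so |A + A| = 9.
Step 2: Doubling constant K = |A + A|/|A| = 9/5 = 9/5 ≈ 1.8000.
Step 3: Plünnecke-Ruzsa gives |3A| ≤ K³·|A| = (1.8000)³ · 5 ≈ 29.1600.
Step 4: Compute 3A = A + A + A directly by enumerating all triples (a,b,c) ∈ A³; |3A| = 13.
Step 5: Check 13 ≤ 29.1600? Yes ✓.

K = 9/5, Plünnecke-Ruzsa bound K³|A| ≈ 29.1600, |3A| = 13, inequality holds.


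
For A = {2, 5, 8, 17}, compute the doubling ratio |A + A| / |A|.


|A| = 4.
Compute A + A by enumerating all 16 pairs.
A + A = {4, 7, 10, 13, 16, 19, 22, 25, 34}, so |A + A| = 9.
K = |A + A| / |A| = 9/4 (already in lowest terms) ≈ 2.2500.
Reference: AP of size 4 gives K = 7/4 ≈ 1.7500; a fully generic set of size 4 gives K ≈ 2.5000.

|A| = 4, |A + A| = 9, K = 9/4.


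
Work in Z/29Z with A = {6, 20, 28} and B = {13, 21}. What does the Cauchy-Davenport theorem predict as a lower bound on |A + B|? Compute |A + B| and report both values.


Cauchy-Davenport: |A + B| ≥ min(p, |A| + |B| - 1) for A, B nonempty in Z/pZ.
|A| = 3, |B| = 2, p = 29.
CD lower bound = min(29, 3 + 2 - 1) = min(29, 4) = 4.
Compute A + B mod 29 directly:
a = 6: 6+13=19, 6+21=27
a = 20: 20+13=4, 20+21=12
a = 28: 28+13=12, 28+21=20
A + B = {4, 12, 19, 20, 27}, so |A + B| = 5.
Verify: 5 ≥ 4? Yes ✓.

CD lower bound = 4, actual |A + B| = 5.
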